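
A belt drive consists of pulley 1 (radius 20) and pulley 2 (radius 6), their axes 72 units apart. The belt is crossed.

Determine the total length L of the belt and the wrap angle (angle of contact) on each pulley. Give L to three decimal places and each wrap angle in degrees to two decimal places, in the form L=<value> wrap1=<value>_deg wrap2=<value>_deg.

crossed belt: β = asin((r1+r2)/C) = asin(26/72) = 21.1684°
wrap1 = wrap2 = π + 2β = 222.3369°
tangent length = C·cosβ = 67.1416
L = (r1+r2)·wrap + 2·C·cosβ = 26·3.8805 + 2·67.1416 = 235.1766

L=235.177 wrap1=222.34_deg wrap2=222.34_deg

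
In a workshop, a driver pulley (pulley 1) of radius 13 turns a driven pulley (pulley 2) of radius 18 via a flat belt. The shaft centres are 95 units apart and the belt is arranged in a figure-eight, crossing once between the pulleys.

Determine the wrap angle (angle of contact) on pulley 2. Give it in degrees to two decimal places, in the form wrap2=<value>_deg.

wrap2=218.09_deg

crossed belt: β = asin((r1+r2)/C) = asin(31/95) = 19.0453°
wrap1 = wrap2 = π + 2β = 218.0906°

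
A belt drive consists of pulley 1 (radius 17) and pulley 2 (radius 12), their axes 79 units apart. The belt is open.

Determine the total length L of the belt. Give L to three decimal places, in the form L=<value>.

L=249.423

open belt: β = asin((r2−r1)/C) = asin(-5/79) = -3.6287°
wrap1 = π − 2β = 187.2575°
wrap2 = π + 2β = 172.7425°
tangent length = C·cosβ = 78.8416
L = r1·wrap1 + r2·wrap2 + 2·C·cosβ = 17·3.2683 + 12·3.0149 + 2·78.8416 = 249.4227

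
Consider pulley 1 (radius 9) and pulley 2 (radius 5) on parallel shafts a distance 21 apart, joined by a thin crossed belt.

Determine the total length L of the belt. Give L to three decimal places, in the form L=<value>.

crossed belt: β = asin((r1+r2)/C) = asin(14/21) = 41.8103°
wrap1 = wrap2 = π + 2β = 263.6206°
tangent length = C·cosβ = 15.6525
L = (r1+r2)·wrap + 2·C·cosβ = 14·4.6010 + 2·15.6525 = 95.7196

L=95.720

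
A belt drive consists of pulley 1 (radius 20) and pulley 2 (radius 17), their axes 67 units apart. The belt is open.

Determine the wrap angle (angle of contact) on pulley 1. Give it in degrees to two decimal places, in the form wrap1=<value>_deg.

wrap1=185.13_deg

open belt: β = asin((r2−r1)/C) = asin(-3/67) = -2.5663°
wrap1 = π − 2β = 185.1327°
wrap2 = π + 2β = 174.8673°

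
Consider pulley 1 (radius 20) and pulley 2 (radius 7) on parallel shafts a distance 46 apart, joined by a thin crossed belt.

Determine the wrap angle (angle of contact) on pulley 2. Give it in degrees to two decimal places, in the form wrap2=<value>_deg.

wrap2=251.88_deg

crossed belt: β = asin((r1+r2)/C) = asin(27/46) = 35.9413°
wrap1 = wrap2 = π + 2β = 251.8827°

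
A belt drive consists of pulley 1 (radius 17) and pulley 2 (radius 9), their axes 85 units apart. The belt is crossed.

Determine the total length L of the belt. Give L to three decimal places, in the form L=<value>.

L=259.698

crossed belt: β = asin((r1+r2)/C) = asin(26/85) = 17.8113°
wrap1 = wrap2 = π + 2β = 215.6225°
tangent length = C·cosβ = 80.9259
L = (r1+r2)·wrap + 2·C·cosβ = 26·3.7633 + 2·80.9259 = 259.6982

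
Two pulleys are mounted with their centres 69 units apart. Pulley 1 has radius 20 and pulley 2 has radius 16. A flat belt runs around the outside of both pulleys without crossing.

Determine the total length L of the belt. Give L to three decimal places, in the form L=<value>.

L=251.329

open belt: β = asin((r2−r1)/C) = asin(-4/69) = -3.3234°
wrap1 = π − 2β = 186.6467°
wrap2 = π + 2β = 173.3533°
tangent length = C·cosβ = 68.8840
L = r1·wrap1 + r2·wrap2 + 2·C·cosβ = 20·3.2576 + 16·3.0256 + 2·68.8840 = 251.3293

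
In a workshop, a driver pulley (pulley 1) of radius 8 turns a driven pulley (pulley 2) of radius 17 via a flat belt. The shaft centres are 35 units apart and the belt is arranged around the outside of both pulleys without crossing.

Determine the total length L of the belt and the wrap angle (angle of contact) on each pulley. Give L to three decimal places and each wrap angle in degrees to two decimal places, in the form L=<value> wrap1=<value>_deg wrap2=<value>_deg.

L=150.867 wrap1=150.20_deg wrap2=209.80_deg

open belt: β = asin((r2−r1)/C) = asin(9/35) = 14.9006°
wrap1 = π − 2β = 150.1988°
wrap2 = π + 2β = 209.8012°
tangent length = C·cosβ = 33.8231
L = r1·wrap1 + r2·wrap2 + 2·C·cosβ = 8·2.6215 + 17·3.6617 + 2·33.8231 = 150.8671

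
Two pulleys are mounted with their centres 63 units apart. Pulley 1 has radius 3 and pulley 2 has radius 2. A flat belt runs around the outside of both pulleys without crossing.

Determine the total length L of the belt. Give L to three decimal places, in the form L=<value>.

open belt: β = asin((r2−r1)/C) = asin(-1/63) = -0.9095°
wrap1 = π − 2β = 181.8190°
wrap2 = π + 2β = 178.1810°
tangent length = C·cosβ = 62.9921
L = r1·wrap1 + r2·wrap2 + 2·C·cosβ = 3·3.1733 + 2·3.1098 + 2·62.9921 = 141.7238

L=141.724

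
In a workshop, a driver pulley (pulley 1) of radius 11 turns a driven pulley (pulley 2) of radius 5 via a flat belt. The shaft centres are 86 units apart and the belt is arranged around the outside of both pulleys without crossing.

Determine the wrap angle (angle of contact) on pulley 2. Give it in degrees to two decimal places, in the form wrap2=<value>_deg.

wrap2=172.00_deg

open belt: β = asin((r2−r1)/C) = asin(-6/86) = -4.0006°
wrap1 = π − 2β = 188.0013°
wrap2 = π + 2β = 171.9987°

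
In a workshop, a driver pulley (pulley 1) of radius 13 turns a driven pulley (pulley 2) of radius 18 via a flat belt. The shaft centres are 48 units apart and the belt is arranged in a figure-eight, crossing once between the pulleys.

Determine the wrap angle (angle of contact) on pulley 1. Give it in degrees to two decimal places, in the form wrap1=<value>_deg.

crossed belt: β = asin((r1+r2)/C) = asin(31/48) = 40.2282°
wrap1 = wrap2 = π + 2β = 260.4564°

wrap1=260.46_deg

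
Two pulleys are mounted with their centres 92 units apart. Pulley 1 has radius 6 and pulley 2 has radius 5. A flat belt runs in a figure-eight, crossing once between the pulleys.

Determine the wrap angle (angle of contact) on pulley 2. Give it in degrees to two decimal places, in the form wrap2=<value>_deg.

crossed belt: β = asin((r1+r2)/C) = asin(11/92) = 6.8670°
wrap1 = wrap2 = π + 2β = 193.7340°

wrap2=193.73_deg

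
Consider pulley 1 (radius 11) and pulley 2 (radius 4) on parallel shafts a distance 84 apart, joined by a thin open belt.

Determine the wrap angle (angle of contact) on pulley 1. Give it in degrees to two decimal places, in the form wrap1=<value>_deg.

wrap1=189.56_deg

open belt: β = asin((r2−r1)/C) = asin(-7/84) = -4.7802°
wrap1 = π − 2β = 189.5604°
wrap2 = π + 2β = 170.4396°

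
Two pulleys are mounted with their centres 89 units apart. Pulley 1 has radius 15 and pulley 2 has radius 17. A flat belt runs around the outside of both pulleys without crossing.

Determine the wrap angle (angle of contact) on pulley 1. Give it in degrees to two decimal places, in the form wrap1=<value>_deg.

wrap1=177.42_deg

open belt: β = asin((r2−r1)/C) = asin(2/89) = 1.2877°
wrap1 = π − 2β = 177.4247°
wrap2 = π + 2β = 182.5753°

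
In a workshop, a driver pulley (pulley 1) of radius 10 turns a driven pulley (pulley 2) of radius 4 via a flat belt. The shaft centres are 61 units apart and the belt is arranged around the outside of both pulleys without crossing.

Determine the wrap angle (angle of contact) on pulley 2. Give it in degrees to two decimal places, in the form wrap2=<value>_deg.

open belt: β = asin((r2−r1)/C) = asin(-6/61) = -5.6448°
wrap1 = π − 2β = 191.2896°
wrap2 = π + 2β = 168.7104°

wrap2=168.71_deg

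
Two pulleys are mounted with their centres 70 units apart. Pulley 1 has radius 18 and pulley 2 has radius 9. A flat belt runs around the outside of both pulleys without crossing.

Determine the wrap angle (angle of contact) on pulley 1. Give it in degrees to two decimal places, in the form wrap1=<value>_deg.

open belt: β = asin((r2−r1)/C) = asin(-9/70) = -7.3870°
wrap1 = π − 2β = 194.7741°
wrap2 = π + 2β = 165.2259°

wrap1=194.77_deg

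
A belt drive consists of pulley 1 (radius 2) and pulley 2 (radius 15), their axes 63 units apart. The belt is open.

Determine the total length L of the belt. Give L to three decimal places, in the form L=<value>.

open belt: β = asin((r2−r1)/C) = asin(13/63) = 11.9085°
wrap1 = π − 2β = 156.1830°
wrap2 = π + 2β = 203.8170°
tangent length = C·cosβ = 61.6441
L = r1·wrap1 + r2·wrap2 + 2·C·cosβ = 2·2.7259 + 15·3.5573 + 2·61.6441 = 182.0993

L=182.099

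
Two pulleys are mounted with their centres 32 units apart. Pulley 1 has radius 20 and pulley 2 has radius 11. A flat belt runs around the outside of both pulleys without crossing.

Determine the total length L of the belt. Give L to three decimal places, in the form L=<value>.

open belt: β = asin((r2−r1)/C) = asin(-9/32) = -16.3348°
wrap1 = π − 2β = 212.6696°
wrap2 = π + 2β = 147.3304°
tangent length = C·cosβ = 30.7083
L = r1·wrap1 + r2·wrap2 + 2·C·cosβ = 20·3.7118 + 11·2.5714 + 2·30.7083 = 163.9377

L=163.938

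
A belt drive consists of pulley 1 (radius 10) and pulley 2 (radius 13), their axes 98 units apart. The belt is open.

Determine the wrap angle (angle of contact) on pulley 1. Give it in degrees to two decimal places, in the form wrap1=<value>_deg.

open belt: β = asin((r2−r1)/C) = asin(3/98) = 1.7542°
wrap1 = π − 2β = 176.4915°
wrap2 = π + 2β = 183.5085°

wrap1=176.49_deg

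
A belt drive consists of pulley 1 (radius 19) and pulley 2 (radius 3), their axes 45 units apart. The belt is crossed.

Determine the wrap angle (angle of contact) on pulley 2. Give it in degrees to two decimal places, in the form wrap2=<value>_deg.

crossed belt: β = asin((r1+r2)/C) = asin(22/45) = 29.2676°
wrap1 = wrap2 = π + 2β = 238.5352°

wrap2=238.54_deg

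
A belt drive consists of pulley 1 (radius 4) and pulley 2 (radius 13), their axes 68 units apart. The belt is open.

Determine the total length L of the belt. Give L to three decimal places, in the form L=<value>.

L=190.600

open belt: β = asin((r2−r1)/C) = asin(9/68) = 7.6056°
wrap1 = π − 2β = 164.7888°
wrap2 = π + 2β = 195.2112°
tangent length = C·cosβ = 67.4018
L = r1·wrap1 + r2·wrap2 + 2·C·cosβ = 4·2.8761 + 13·3.4071 + 2·67.4018 = 190.6000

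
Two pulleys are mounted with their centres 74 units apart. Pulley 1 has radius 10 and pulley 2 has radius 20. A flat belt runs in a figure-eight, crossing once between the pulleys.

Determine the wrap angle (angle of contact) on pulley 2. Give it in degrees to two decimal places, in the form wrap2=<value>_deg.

crossed belt: β = asin((r1+r2)/C) = asin(30/74) = 23.9165°
wrap1 = wrap2 = π + 2β = 227.8331°

wrap2=227.83_deg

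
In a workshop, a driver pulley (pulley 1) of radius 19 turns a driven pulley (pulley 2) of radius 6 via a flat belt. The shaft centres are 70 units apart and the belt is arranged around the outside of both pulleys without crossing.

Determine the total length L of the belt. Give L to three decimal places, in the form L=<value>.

open belt: β = asin((r2−r1)/C) = asin(-13/70) = -10.7028°
wrap1 = π − 2β = 201.4056°
wrap2 = π + 2β = 158.5944°
tangent length = C·cosβ = 68.7823
L = r1·wrap1 + r2·wrap2 + 2·C·cosβ = 19·3.5152 + 6·2.7680 + 2·68.7823 = 220.9611

L=220.961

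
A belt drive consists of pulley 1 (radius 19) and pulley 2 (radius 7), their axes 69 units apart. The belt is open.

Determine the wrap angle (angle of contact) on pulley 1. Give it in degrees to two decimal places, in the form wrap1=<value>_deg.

open belt: β = asin((r2−r1)/C) = asin(-12/69) = -10.0154°
wrap1 = π − 2β = 200.0308°
wrap2 = π + 2β = 159.9692°

wrap1=200.03_deg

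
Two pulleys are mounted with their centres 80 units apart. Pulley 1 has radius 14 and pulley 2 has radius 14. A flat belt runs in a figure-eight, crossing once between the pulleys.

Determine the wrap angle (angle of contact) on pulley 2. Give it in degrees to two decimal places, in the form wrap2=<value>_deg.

wrap2=220.97_deg

crossed belt: β = asin((r1+r2)/C) = asin(28/80) = 20.4873°
wrap1 = wrap2 = π + 2β = 220.9746°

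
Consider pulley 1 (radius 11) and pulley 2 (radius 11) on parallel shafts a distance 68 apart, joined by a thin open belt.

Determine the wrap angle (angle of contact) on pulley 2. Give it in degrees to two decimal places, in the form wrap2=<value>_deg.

open belt: β = asin((r2−r1)/C) = asin(0/68) = 0.0000°
wrap1 = π − 2β = 180.0000°
wrap2 = π + 2β = 180.0000°

wrap2=180.00_deg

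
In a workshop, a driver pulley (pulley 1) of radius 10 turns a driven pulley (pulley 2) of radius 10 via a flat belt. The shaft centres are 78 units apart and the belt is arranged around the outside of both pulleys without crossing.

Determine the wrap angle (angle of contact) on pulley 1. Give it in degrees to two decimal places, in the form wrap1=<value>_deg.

wrap1=180.00_deg

open belt: β = asin((r2−r1)/C) = asin(0/78) = 0.0000°
wrap1 = π − 2β = 180.0000°
wrap2 = π + 2β = 180.0000°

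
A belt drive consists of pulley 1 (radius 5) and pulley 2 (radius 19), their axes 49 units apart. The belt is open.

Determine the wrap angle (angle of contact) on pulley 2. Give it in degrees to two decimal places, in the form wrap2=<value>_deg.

open belt: β = asin((r2−r1)/C) = asin(14/49) = 16.6015°
wrap1 = π − 2β = 146.7969°
wrap2 = π + 2β = 213.2031°

wrap2=213.20_deg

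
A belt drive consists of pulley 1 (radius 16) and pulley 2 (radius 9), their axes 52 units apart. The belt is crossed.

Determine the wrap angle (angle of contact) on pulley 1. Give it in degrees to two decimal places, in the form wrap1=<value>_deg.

wrap1=237.47_deg

crossed belt: β = asin((r1+r2)/C) = asin(25/52) = 28.7357°
wrap1 = wrap2 = π + 2β = 237.4713°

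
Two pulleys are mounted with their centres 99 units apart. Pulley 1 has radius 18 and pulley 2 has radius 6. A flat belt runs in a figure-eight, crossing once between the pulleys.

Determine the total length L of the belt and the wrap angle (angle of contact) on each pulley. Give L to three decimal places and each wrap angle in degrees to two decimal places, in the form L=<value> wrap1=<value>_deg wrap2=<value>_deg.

L=279.245 wrap1=208.06_deg wrap2=208.06_deg

crossed belt: β = asin((r1+r2)/C) = asin(24/99) = 14.0297°
wrap1 = wrap2 = π + 2β = 208.0593°
tangent length = C·cosβ = 96.0469
L = (r1+r2)·wrap + 2·C·cosβ = 24·3.6313 + 2·96.0469 = 279.2454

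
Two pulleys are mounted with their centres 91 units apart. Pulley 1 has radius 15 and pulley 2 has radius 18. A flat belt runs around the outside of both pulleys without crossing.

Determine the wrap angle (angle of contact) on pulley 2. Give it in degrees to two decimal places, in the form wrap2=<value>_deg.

open belt: β = asin((r2−r1)/C) = asin(3/91) = 1.8892°
wrap1 = π − 2β = 176.2216°
wrap2 = π + 2β = 183.7784°

wrap2=183.78_deg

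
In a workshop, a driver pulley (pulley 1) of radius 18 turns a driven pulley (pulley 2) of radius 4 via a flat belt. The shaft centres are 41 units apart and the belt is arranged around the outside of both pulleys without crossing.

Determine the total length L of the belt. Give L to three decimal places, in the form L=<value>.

L=155.944

open belt: β = asin((r2−r1)/C) = asin(-14/41) = -19.9661°
wrap1 = π − 2β = 219.9321°
wrap2 = π + 2β = 140.0679°
tangent length = C·cosβ = 38.5357
L = r1·wrap1 + r2·wrap2 + 2·C·cosβ = 18·3.8385 + 4·2.4446 + 2·38.5357 = 155.9437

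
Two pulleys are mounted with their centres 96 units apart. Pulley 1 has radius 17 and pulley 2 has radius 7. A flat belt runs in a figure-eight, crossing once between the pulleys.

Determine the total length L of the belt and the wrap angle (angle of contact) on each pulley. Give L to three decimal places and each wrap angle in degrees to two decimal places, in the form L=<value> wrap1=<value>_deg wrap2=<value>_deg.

L=273.430 wrap1=208.96_deg wrap2=208.96_deg

crossed belt: β = asin((r1+r2)/C) = asin(24/96) = 14.4775°
wrap1 = wrap2 = π + 2β = 208.9550°
tangent length = C·cosβ = 92.9516
L = (r1+r2)·wrap + 2·C·cosβ = 24·3.6470 + 2·92.9516 = 273.4301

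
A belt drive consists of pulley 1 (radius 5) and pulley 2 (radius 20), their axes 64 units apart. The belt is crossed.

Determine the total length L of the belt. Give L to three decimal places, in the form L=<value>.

crossed belt: β = asin((r1+r2)/C) = asin(25/64) = 22.9934°
wrap1 = wrap2 = π + 2β = 225.9868°
tangent length = C·cosβ = 58.9152
L = (r1+r2)·wrap + 2·C·cosβ = 25·3.9442 + 2·58.9152 = 216.4357

L=216.436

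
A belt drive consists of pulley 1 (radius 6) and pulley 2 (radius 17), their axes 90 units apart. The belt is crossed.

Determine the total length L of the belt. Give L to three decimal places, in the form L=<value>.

L=258.167

crossed belt: β = asin((r1+r2)/C) = asin(23/90) = 14.8065°
wrap1 = wrap2 = π + 2β = 209.6130°
tangent length = C·cosβ = 87.0115
L = (r1+r2)·wrap + 2·C·cosβ = 23·3.6584 + 2·87.0115 = 258.1670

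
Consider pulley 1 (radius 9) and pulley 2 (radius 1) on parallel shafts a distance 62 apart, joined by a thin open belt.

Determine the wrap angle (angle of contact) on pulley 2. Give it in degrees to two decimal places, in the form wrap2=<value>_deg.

wrap2=165.17_deg

open belt: β = asin((r2−r1)/C) = asin(-8/62) = -7.4137°
wrap1 = π − 2β = 194.8273°
wrap2 = π + 2β = 165.1727°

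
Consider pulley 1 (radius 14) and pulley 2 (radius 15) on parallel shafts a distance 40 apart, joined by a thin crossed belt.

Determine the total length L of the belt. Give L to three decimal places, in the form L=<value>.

L=193.246

crossed belt: β = asin((r1+r2)/C) = asin(29/40) = 46.4688°
wrap1 = wrap2 = π + 2β = 272.9377°
tangent length = C·cosβ = 27.5500
L = (r1+r2)·wrap + 2·C·cosβ = 29·4.7637 + 2·27.5500 = 193.2461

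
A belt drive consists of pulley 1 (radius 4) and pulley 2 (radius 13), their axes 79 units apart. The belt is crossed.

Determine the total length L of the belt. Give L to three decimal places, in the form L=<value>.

crossed belt: β = asin((r1+r2)/C) = asin(17/79) = 12.4267°
wrap1 = wrap2 = π + 2β = 204.8533°
tangent length = C·cosβ = 77.1492
L = (r1+r2)·wrap + 2·C·cosβ = 17·3.5754 + 2·77.1492 = 215.0796

L=215.080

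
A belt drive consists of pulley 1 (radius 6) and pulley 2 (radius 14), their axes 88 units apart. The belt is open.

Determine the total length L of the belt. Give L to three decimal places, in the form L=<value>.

L=239.560

open belt: β = asin((r2−r1)/C) = asin(8/88) = 5.2159°
wrap1 = π − 2β = 169.5682°
wrap2 = π + 2β = 190.4318°
tangent length = C·cosβ = 87.6356
L = r1·wrap1 + r2·wrap2 + 2·C·cosβ = 6·2.9595 + 14·3.3237 + 2·87.6356 = 239.5596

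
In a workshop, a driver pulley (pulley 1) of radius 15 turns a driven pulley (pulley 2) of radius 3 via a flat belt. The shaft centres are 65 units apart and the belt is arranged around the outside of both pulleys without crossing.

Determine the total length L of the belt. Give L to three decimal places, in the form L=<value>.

open belt: β = asin((r2−r1)/C) = asin(-12/65) = -10.6387°
wrap1 = π − 2β = 201.2774°
wrap2 = π + 2β = 158.7226°
tangent length = C·cosβ = 63.8827
L = r1·wrap1 + r2·wrap2 + 2·C·cosβ = 15·3.5130 + 3·2.7702 + 2·63.8827 = 188.7704

L=188.770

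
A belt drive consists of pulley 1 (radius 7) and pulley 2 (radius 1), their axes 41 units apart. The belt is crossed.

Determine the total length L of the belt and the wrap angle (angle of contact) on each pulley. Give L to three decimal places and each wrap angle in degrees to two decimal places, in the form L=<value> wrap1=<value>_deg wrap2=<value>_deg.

crossed belt: β = asin((r1+r2)/C) = asin(8/41) = 11.2518°
wrap1 = wrap2 = π + 2β = 202.5037°
tangent length = C·cosβ = 40.2119
L = (r1+r2)·wrap + 2·C·cosβ = 8·3.5344 + 2·40.2119 = 108.6987

L=108.699 wrap1=202.50_deg wrap2=202.50_deg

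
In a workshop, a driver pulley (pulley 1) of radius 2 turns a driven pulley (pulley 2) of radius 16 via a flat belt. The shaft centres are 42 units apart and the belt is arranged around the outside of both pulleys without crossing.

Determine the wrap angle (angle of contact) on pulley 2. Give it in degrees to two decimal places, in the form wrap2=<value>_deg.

open belt: β = asin((r2−r1)/C) = asin(14/42) = 19.4712°
wrap1 = π − 2β = 141.0576°
wrap2 = π + 2β = 218.9424°

wrap2=218.94_deg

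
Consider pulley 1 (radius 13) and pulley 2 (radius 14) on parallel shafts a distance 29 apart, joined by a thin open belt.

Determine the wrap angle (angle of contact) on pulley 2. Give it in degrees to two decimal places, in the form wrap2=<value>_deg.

open belt: β = asin((r2−r1)/C) = asin(1/29) = 1.9761°
wrap1 = π − 2β = 176.0478°
wrap2 = π + 2β = 183.9522°

wrap2=183.95_deg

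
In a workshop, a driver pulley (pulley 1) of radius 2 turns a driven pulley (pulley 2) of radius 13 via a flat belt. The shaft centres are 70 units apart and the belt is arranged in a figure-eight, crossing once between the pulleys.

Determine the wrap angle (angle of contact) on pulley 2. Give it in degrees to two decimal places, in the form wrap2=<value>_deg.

wrap2=204.75_deg

crossed belt: β = asin((r1+r2)/C) = asin(15/70) = 12.3736°
wrap1 = wrap2 = π + 2β = 204.7473°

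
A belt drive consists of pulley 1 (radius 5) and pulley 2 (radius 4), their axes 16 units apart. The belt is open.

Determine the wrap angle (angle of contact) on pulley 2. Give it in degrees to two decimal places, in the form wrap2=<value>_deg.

open belt: β = asin((r2−r1)/C) = asin(-1/16) = -3.5833°
wrap1 = π − 2β = 187.1666°
wrap2 = π + 2β = 172.8334°

wrap2=172.83_deg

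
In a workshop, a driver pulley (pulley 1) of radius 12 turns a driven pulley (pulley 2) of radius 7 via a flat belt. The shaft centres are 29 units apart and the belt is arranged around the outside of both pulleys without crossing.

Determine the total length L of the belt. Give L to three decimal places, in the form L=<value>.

L=118.554

open belt: β = asin((r2−r1)/C) = asin(-5/29) = -9.9282°
wrap1 = π − 2β = 199.8564°
wrap2 = π + 2β = 160.1436°
tangent length = C·cosβ = 28.5657
L = r1·wrap1 + r2·wrap2 + 2·C·cosβ = 12·3.4882 + 7·2.7950 + 2·28.5657 = 118.5545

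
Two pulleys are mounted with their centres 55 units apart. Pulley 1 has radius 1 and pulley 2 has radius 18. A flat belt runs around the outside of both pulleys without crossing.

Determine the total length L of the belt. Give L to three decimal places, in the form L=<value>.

L=174.988

open belt: β = asin((r2−r1)/C) = asin(17/55) = 18.0045°
wrap1 = π − 2β = 143.9911°
wrap2 = π + 2β = 216.0089°
tangent length = C·cosβ = 52.3068
L = r1·wrap1 + r2·wrap2 + 2·C·cosβ = 1·2.5131 + 18·3.7701 + 2·52.3068 = 174.9879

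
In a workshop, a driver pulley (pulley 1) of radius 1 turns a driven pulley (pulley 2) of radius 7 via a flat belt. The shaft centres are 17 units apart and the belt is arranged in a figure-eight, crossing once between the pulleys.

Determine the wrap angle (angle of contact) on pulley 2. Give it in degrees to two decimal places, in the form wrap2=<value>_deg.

crossed belt: β = asin((r1+r2)/C) = asin(8/17) = 28.0725°
wrap1 = wrap2 = π + 2β = 236.1450°

wrap2=236.14_deg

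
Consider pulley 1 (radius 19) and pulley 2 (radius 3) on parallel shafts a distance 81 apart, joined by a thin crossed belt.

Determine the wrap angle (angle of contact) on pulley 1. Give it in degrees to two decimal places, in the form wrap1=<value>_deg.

wrap1=211.52_deg

crossed belt: β = asin((r1+r2)/C) = asin(22/81) = 15.7598°
wrap1 = wrap2 = π + 2β = 211.5196°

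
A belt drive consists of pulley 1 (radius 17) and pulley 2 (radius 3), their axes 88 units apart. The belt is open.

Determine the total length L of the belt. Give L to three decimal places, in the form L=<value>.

L=241.064

open belt: β = asin((r2−r1)/C) = asin(-14/88) = -9.1541°
wrap1 = π − 2β = 198.3083°
wrap2 = π + 2β = 161.6917°
tangent length = C·cosβ = 86.8792
L = r1·wrap1 + r2·wrap2 + 2·C·cosβ = 17·3.4611 + 3·2.8221 + 2·86.8792 = 241.0639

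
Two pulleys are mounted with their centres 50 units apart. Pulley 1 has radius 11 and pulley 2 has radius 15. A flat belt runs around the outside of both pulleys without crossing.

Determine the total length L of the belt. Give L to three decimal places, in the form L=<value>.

open belt: β = asin((r2−r1)/C) = asin(4/50) = 4.5886°
wrap1 = π − 2β = 170.8229°
wrap2 = π + 2β = 189.1771°
tangent length = C·cosβ = 49.8397
L = r1·wrap1 + r2·wrap2 + 2·C·cosβ = 11·2.9814 + 15·3.3018 + 2·49.8397 = 182.0016

L=182.002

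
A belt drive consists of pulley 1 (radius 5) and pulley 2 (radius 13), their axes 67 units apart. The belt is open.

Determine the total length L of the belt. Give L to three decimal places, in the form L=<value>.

open belt: β = asin((r2−r1)/C) = asin(8/67) = 6.8576°
wrap1 = π − 2β = 166.2847°
wrap2 = π + 2β = 193.7153°
tangent length = C·cosβ = 66.5207
L = r1·wrap1 + r2·wrap2 + 2·C·cosβ = 5·2.9022 + 13·3.3810 + 2·66.5207 = 191.5050

L=191.505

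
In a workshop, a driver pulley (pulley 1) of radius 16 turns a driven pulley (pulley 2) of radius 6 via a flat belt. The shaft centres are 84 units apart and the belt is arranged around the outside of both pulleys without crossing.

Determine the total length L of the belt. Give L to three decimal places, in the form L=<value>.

L=238.307

open belt: β = asin((r2−r1)/C) = asin(-10/84) = -6.8371°
wrap1 = π − 2β = 193.6743°
wrap2 = π + 2β = 166.3257°
tangent length = C·cosβ = 83.4026
L = r1·wrap1 + r2·wrap2 + 2·C·cosβ = 16·3.3803 + 6·2.9029 + 2·83.4026 = 238.3069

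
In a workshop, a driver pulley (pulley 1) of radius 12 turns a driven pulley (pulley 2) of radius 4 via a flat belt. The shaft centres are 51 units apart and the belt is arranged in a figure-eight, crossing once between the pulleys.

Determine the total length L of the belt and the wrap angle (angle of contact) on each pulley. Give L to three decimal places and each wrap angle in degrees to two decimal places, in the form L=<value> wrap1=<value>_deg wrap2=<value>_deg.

L=157.328 wrap1=216.57_deg wrap2=216.57_deg

crossed belt: β = asin((r1+r2)/C) = asin(16/51) = 18.2839°
wrap1 = wrap2 = π + 2β = 216.5678°
tangent length = C·cosβ = 48.4252
L = (r1+r2)·wrap + 2·C·cosβ = 16·3.7798 + 2·48.4252 = 157.3275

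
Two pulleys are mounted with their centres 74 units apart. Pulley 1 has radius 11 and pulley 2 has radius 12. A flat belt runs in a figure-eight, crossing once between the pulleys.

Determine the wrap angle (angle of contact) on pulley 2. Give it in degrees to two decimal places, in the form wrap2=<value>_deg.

wrap2=216.22_deg

crossed belt: β = asin((r1+r2)/C) = asin(23/74) = 18.1081°
wrap1 = wrap2 = π + 2β = 216.2162°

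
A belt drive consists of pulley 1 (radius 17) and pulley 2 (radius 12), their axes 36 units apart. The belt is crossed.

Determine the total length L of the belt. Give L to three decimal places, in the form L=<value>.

crossed belt: β = asin((r1+r2)/C) = asin(29/36) = 53.6639°
wrap1 = wrap2 = π + 2β = 287.3279°
tangent length = C·cosβ = 21.3307
L = (r1+r2)·wrap + 2·C·cosβ = 29·5.0148 + 2·21.3307 = 188.0912

L=188.091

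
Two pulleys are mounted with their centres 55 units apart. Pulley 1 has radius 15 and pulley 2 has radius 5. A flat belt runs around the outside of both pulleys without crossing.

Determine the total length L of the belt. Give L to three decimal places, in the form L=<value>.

open belt: β = asin((r2−r1)/C) = asin(-10/55) = -10.4757°
wrap1 = π − 2β = 200.9514°
wrap2 = π + 2β = 159.0486°
tangent length = C·cosβ = 54.0833
L = r1·wrap1 + r2·wrap2 + 2·C·cosβ = 15·3.5073 + 5·2.7759 + 2·54.0833 = 174.6551

L=174.655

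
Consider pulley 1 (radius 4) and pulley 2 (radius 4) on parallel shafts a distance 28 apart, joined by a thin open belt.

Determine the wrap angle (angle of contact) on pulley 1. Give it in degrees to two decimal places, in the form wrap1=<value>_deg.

wrap1=180.00_deg

open belt: β = asin((r2−r1)/C) = asin(0/28) = 0.0000°
wrap1 = π − 2β = 180.0000°
wrap2 = π + 2β = 180.0000°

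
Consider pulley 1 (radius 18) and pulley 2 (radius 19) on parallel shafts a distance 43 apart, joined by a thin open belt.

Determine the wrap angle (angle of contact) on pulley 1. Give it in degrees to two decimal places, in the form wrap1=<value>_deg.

wrap1=177.33_deg

open belt: β = asin((r2−r1)/C) = asin(1/43) = 1.3326°
wrap1 = π − 2β = 177.3348°
wrap2 = π + 2β = 182.6652°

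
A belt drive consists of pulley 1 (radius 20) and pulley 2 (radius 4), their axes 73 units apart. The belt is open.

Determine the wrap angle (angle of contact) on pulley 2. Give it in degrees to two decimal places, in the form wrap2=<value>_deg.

open belt: β = asin((r2−r1)/C) = asin(-16/73) = -12.6608°
wrap1 = π − 2β = 205.3215°
wrap2 = π + 2β = 154.6785°

wrap2=154.68_deg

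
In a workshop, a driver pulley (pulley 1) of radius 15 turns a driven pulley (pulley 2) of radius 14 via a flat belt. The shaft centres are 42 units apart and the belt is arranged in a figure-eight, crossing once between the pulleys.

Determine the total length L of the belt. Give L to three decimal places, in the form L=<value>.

L=196.073

crossed belt: β = asin((r1+r2)/C) = asin(29/42) = 43.6678°
wrap1 = wrap2 = π + 2β = 267.3356°
tangent length = C·cosβ = 30.3809
L = (r1+r2)·wrap + 2·C·cosβ = 29·4.6659 + 2·30.3809 = 196.0726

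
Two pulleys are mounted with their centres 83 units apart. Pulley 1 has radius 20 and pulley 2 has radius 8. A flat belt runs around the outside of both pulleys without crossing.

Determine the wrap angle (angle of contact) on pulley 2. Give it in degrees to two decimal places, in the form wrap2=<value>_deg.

wrap2=163.37_deg

open belt: β = asin((r2−r1)/C) = asin(-12/83) = -8.3129°
wrap1 = π − 2β = 196.6257°
wrap2 = π + 2β = 163.3743°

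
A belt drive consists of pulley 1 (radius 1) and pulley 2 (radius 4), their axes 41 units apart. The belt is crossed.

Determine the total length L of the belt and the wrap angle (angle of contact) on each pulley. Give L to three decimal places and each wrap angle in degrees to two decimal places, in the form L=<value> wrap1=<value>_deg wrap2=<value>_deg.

crossed belt: β = asin((r1+r2)/C) = asin(5/41) = 7.0047°
wrap1 = wrap2 = π + 2β = 194.0095°
tangent length = C·cosβ = 40.6940
L = (r1+r2)·wrap + 2·C·cosβ = 5·3.3861 + 2·40.6940 = 98.3185

L=98.318 wrap1=194.01_deg wrap2=194.01_deg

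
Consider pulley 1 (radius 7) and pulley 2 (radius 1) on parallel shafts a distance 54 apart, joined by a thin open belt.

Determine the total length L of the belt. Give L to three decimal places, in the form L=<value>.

open belt: β = asin((r2−r1)/C) = asin(-6/54) = -6.3794°
wrap1 = π − 2β = 192.7587°
wrap2 = π + 2β = 167.2413°
tangent length = C·cosβ = 53.6656
L = r1·wrap1 + r2·wrap2 + 2·C·cosβ = 7·3.3643 + 1·2.9189 + 2·53.6656 = 133.8001

L=133.800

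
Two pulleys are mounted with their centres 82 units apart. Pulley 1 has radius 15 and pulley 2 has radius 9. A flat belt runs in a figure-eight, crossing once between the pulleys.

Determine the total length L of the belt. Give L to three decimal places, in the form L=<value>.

crossed belt: β = asin((r1+r2)/C) = asin(24/82) = 17.0186°
wrap1 = wrap2 = π + 2β = 214.0373°
tangent length = C·cosβ = 78.4092
L = (r1+r2)·wrap + 2·C·cosβ = 24·3.7357 + 2·78.4092 = 246.4741

L=246.474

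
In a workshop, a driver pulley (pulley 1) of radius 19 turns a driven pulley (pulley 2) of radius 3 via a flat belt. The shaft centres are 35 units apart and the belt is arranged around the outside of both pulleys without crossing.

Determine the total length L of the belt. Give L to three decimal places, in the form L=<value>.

L=146.566

open belt: β = asin((r2−r1)/C) = asin(-16/35) = -27.2029°
wrap1 = π − 2β = 234.4058°
wrap2 = π + 2β = 125.5942°
tangent length = C·cosβ = 31.1288
L = r1·wrap1 + r2·wrap2 + 2·C·cosβ = 19·4.0912 + 3·2.1920 + 2·31.1288 = 146.5655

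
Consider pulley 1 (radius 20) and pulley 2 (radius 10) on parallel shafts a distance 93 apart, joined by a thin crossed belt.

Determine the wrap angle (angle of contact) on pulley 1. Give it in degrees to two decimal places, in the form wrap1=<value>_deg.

crossed belt: β = asin((r1+r2)/C) = asin(30/93) = 18.8191°
wrap1 = wrap2 = π + 2β = 217.6381°

wrap1=217.64_deg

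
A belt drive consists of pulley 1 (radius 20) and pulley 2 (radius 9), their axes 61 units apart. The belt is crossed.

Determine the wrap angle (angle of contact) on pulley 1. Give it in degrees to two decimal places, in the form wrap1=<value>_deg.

crossed belt: β = asin((r1+r2)/C) = asin(29/61) = 28.3860°
wrap1 = wrap2 = π + 2β = 236.7721°

wrap1=236.77_deg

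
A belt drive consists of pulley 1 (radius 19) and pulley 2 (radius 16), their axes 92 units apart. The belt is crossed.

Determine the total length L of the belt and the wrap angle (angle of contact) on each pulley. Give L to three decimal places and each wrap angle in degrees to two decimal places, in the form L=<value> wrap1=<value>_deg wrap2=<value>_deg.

crossed belt: β = asin((r1+r2)/C) = asin(35/92) = 22.3606°
wrap1 = wrap2 = π + 2β = 224.7212°
tangent length = C·cosβ = 85.0823
L = (r1+r2)·wrap + 2·C·cosβ = 35·3.9221 + 2·85.0823 = 307.4390

L=307.439 wrap1=224.72_deg wrap2=224.72_deg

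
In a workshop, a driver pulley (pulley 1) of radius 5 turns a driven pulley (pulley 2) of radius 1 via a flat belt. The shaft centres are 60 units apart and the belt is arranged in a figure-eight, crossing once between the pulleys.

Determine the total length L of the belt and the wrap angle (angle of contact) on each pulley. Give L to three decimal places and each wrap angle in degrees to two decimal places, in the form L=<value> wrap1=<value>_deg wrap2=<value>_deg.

L=139.450 wrap1=191.48_deg wrap2=191.48_deg

crossed belt: β = asin((r1+r2)/C) = asin(6/60) = 5.7392°
wrap1 = wrap2 = π + 2β = 191.4783°
tangent length = C·cosβ = 59.6992
L = (r1+r2)·wrap + 2·C·cosβ = 6·3.3419 + 2·59.6992 = 139.4501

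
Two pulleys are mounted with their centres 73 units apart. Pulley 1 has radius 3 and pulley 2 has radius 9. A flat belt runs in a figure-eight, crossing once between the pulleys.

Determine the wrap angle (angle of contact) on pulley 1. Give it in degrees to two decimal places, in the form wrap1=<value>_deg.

wrap1=198.92_deg

crossed belt: β = asin((r1+r2)/C) = asin(12/73) = 9.4614°
wrap1 = wrap2 = π + 2β = 198.9229°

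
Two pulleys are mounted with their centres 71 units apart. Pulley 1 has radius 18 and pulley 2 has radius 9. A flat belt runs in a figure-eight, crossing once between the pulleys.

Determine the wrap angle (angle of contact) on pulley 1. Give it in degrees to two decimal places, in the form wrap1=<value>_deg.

crossed belt: β = asin((r1+r2)/C) = asin(27/71) = 22.3511°
wrap1 = wrap2 = π + 2β = 224.7023°

wrap1=224.70_deg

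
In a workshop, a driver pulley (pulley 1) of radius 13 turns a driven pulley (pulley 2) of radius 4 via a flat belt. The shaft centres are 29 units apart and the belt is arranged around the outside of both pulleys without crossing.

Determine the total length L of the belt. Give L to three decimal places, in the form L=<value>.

open belt: β = asin((r2−r1)/C) = asin(-9/29) = -18.0800°
wrap1 = π − 2β = 216.1600°
wrap2 = π + 2β = 143.8400°
tangent length = C·cosβ = 27.5681
L = r1·wrap1 + r2·wrap2 + 2·C·cosβ = 13·3.7727 + 4·2.5105 + 2·27.5681 = 114.2233

L=114.223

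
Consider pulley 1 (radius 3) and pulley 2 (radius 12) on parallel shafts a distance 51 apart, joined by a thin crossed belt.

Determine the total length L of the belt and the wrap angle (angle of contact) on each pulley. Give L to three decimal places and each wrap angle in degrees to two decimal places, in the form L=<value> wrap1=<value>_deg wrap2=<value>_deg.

crossed belt: β = asin((r1+r2)/C) = asin(15/51) = 17.1046°
wrap1 = wrap2 = π + 2β = 214.2093°
tangent length = C·cosβ = 48.7442
L = (r1+r2)·wrap + 2·C·cosβ = 15·3.7387 + 2·48.7442 = 153.5683

L=153.568 wrap1=214.21_deg wrap2=214.21_deg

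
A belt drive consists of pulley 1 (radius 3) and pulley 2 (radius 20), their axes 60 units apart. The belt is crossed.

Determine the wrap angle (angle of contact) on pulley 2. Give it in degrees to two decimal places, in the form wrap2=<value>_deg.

wrap2=225.08_deg

crossed belt: β = asin((r1+r2)/C) = asin(23/60) = 22.5403°
wrap1 = wrap2 = π + 2β = 225.0806°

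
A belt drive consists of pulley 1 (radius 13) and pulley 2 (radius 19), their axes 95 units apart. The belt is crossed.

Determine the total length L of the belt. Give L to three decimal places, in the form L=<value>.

crossed belt: β = asin((r1+r2)/C) = asin(32/95) = 19.6846°
wrap1 = wrap2 = π + 2β = 219.3692°
tangent length = C·cosβ = 89.4483
L = (r1+r2)·wrap + 2·C·cosβ = 32·3.8287 + 2·89.4483 = 301.4155

L=301.415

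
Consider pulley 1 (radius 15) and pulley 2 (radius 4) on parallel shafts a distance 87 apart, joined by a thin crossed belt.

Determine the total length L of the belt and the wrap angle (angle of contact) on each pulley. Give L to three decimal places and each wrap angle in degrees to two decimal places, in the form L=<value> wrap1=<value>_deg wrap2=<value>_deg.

L=237.856 wrap1=205.23_deg wrap2=205.23_deg

crossed belt: β = asin((r1+r2)/C) = asin(19/87) = 12.6145°
wrap1 = wrap2 = π + 2β = 205.2291°
tangent length = C·cosβ = 84.8999
L = (r1+r2)·wrap + 2·C·cosβ = 19·3.5819 + 2·84.8999 = 237.8564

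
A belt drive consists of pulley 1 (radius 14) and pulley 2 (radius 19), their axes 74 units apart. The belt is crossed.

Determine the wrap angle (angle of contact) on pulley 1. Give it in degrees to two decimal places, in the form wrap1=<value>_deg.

crossed belt: β = asin((r1+r2)/C) = asin(33/74) = 26.4839°
wrap1 = wrap2 = π + 2β = 232.9678°

wrap1=232.97_deg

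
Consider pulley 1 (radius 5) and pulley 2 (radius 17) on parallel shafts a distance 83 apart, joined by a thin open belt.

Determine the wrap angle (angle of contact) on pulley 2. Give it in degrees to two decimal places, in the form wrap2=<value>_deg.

open belt: β = asin((r2−r1)/C) = asin(12/83) = 8.3129°
wrap1 = π − 2β = 163.3743°
wrap2 = π + 2β = 196.6257°

wrap2=196.63_deg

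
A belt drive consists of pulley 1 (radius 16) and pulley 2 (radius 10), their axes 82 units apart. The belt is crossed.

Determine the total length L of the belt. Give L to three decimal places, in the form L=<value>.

L=253.997

crossed belt: β = asin((r1+r2)/C) = asin(26/82) = 18.4860°
wrap1 = wrap2 = π + 2β = 216.9720°
tangent length = C·cosβ = 77.7689
L = (r1+r2)·wrap + 2·C·cosβ = 26·3.7869 + 2·77.7689 = 253.9966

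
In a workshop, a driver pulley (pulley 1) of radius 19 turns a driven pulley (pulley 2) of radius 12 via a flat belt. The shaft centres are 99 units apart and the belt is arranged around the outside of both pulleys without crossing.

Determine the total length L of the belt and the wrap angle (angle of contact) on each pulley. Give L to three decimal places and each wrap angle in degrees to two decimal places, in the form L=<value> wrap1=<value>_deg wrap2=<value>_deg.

open belt: β = asin((r2−r1)/C) = asin(-7/99) = -4.0546°
wrap1 = π − 2β = 188.1092°
wrap2 = π + 2β = 171.8908°
tangent length = C·cosβ = 98.7522
L = r1·wrap1 + r2·wrap2 + 2·C·cosβ = 19·3.2831 + 12·3.0001 + 2·98.7522 = 295.8845

L=295.885 wrap1=188.11_deg wrap2=171.89_deg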